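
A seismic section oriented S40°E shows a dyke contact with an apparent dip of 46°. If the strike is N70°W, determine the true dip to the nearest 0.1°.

β = acute angle between strike N70°W and section S40°E = 30°.
tan(true dip) = tan 46° / sin 30° = 2.0711
δ = arctan(2.0711) = 64.23°

64.2°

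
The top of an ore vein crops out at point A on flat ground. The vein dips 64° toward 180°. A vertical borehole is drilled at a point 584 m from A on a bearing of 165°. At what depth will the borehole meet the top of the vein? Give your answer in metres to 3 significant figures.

The hole lies 15° from the dip direction, so the down-dip offset is 584 × cos 15° = 564.10 m.
Depth = down-dip offset × tan(dip) = 564.10 × tan 64° = 564.10 × 2.0503
Depth = 1156.58 m

1160 m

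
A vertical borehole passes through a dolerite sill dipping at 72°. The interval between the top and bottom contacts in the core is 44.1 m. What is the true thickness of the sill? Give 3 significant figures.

13.6 m

True thickness t = h · cos(dip) = 44.1 × cos 72°
t = 44.1 × 0.3090 = 13.628 m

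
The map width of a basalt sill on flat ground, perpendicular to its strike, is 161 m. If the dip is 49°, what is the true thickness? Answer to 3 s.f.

122 m

True thickness t = w · sin(dip) = 161 × sin 49°
t = 161 × 0.7547 = 121.508 m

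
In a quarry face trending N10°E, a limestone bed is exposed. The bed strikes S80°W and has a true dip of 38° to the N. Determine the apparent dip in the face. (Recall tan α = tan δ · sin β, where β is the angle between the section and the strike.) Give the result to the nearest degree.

The strike is S80°W and the section trends N10°E; the acute angle between them is β = 70°.
tan α = tan 38° × sin 70° = 0.7813 × 0.9397 = 0.7342
apparent dip = arctan 0.7342 = 36.28°

36°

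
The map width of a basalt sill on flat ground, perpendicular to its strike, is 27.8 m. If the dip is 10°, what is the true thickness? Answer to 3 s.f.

4.83 m

True thickness t = w · sin(dip) = 27.8 × sin 10°
t = 27.8 × 0.1736 = 4.827 m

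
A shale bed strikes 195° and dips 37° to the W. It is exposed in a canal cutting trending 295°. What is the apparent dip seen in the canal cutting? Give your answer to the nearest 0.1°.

The strike is 195° and the section trends 295°; the acute angle between them is β = 80°.
tan α = tan 37° × sin 80° = 0.7536 × 0.9848 = 0.7421
α = arctan(0.7421) = 36.58°

36.6°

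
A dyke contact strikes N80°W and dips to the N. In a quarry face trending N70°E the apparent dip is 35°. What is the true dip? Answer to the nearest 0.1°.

54.5°

The section is 30° from the strike.
tan δ = tan α / sin β = tan 35° / sin 30° = 0.7002 / 0.5000 = 1.4004
δ = arctan(1.4004) = 54.47°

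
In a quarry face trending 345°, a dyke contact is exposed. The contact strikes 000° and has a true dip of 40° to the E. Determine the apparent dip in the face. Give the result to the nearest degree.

The strike is 000° and the section trends 345°; the acute angle between them is β = 15°.
tan(apparent dip) = tan 40° · sin 15° = 0.2172
α = arctan(0.2172) = 12.25°

12°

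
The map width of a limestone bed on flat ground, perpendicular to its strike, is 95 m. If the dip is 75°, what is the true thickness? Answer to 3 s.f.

91.8 m

True thickness t = w · sin(dip) = 95 × sin 75°
t = 95 × 0.9659 = 91.763 m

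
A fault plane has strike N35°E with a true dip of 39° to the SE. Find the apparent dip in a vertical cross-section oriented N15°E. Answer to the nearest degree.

Angle between strike (N35°E) and section (N15°E): β = 20°.
tan(apparent dip) = tan 39° · sin 20° = 0.2770
α = arctan(0.2770) = 15.48°

15°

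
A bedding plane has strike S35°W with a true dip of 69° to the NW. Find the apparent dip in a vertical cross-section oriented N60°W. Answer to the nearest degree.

69°

The strike is S35°W and the section trends N60°W; the acute angle between them is β = 85°.
tan α = tan 69° × sin 85° = 2.6051 × 0.9962 = 2.5952
α = arctan(2.5952) = 68.93°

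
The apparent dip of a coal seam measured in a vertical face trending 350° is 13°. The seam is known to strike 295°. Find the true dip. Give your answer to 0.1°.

15.7°

β = acute angle between strike 295° and section 350° = 55°.
tan(true dip) = tan 13° / sin 55° = 0.2818
δ = arctan(0.2818) = 15.74°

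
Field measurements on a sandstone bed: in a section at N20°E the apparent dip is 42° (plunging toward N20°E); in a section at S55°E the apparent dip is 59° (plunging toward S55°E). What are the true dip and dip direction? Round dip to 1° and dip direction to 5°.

The two traces are lines in the plane: v₁ = (sin 20°·cos 42°, cos 20°·cos 42°, −sin 42°), v₂ = (sin 125°·cos 59°, cos 125°·cos 59°, −sin 59°).
Cross product v₁ × v₂ gives the pole to the plane: n ∝ (0.796, 0.064, 0.370).
Dip δ = arctan(|n_h|/n_z) = arctan(0.799/0.370) = 65.2°.
Dip direction = atan2(0.796, 0.064) = 85° (azimuth of n's horizontal projection).

true dip 65°, dip direction 085°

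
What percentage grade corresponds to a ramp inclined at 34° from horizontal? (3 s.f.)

67.5%

grade % = 100 × tan 34° = 100 × 0.6745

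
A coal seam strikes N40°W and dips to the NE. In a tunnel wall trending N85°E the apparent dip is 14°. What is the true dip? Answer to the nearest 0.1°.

16.9°

The section is 55° from the strike.
tan δ = tan α / sin β = tan 14° / sin 55° = 0.2493 / 0.8192 = 0.3044
true dip = arctan 0.3044 = 16.93°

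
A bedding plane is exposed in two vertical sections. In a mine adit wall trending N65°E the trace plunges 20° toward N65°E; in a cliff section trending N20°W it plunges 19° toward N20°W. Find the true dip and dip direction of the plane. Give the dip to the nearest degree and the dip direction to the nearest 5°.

The two traces are lines in the plane: v₁ = (sin 65°·cos 20°, cos 65°·cos 20°, −sin 20°), v₂ = (sin 340°·cos 19°, cos 340°·cos 19°, −sin 19°).
The plane normal is n = v₁ × v₂ ∝ (0.175, 0.388, 0.885).
tan δ = √(n_x²+n_y²)/n_z = 0.425/0.885, so δ = 25.7°.
The horizontal component of n points toward azimuth atan2(n_x, n_y) = 24°, the dip direction.

true dip 26°, dip direction 025°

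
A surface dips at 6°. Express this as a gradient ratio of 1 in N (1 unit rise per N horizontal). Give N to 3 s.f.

1 in 9.51

1 : N means tan θ = 1/N, so N = 1/tan 6° = 1/0.1051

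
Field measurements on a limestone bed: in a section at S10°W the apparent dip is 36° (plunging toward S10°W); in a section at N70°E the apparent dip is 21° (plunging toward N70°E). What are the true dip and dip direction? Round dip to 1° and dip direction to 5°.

true dip 48°, dip direction 140°

Represent each trace as a vector plunging at its apparent dip toward its trend (east-north-up frame): v₁ = (-0.140, -0.797, -0.588), v₂ = (0.877, 0.319, -0.358).
Cross product v₁ × v₂ gives the pole to the plane: n ∝ (0.473, -0.566, 0.654).
Dip δ = arctan(|n_h|/n_z) = arctan(0.738/0.654) = 48.4°.
Dip direction = azimuth of (n_x, n_y) = atan2(0.473, -0.566) = 140°.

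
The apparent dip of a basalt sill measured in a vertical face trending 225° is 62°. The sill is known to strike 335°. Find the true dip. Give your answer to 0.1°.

β = acute angle between strike 335° and section 225° = 70°.
tan δ = tan α / sin β = tan 62° / sin 70° = 1.8807 / 0.9397 = 2.0014
δ = arctan(2.0014) = 63.45°

63.5°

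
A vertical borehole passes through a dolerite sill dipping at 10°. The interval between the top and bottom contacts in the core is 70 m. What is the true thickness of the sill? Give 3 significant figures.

True thickness t = h · cos(dip) = 70 × cos 10°
t = 70 × 0.9848 = 68.937 m

68.9 m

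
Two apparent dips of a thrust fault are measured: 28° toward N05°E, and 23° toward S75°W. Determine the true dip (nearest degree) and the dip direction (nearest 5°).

The two traces are lines in the plane: v₁ = (sin 5°·cos 28°, cos 5°·cos 28°, −sin 28°), v₂ = (sin 255°·cos 23°, cos 255°·cos 23°, −sin 23°).
n = v₁ × v₂ = (-0.456, 0.447, 0.764) (taken with n_z > 0).
Dip δ = arctan(|n_h|/n_z) = arctan(0.639/0.764) = 39.9°.
Dip direction = atan2(-0.456, 0.447) = 314° (azimuth of n's horizontal projection).

true dip 40°, dip direction 315°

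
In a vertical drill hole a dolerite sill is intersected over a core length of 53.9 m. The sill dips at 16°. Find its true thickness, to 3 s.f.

51.8 m

True thickness t = h · cos(dip) = 53.9 × cos 16°
t = 53.9 × 0.9613 = 51.812 m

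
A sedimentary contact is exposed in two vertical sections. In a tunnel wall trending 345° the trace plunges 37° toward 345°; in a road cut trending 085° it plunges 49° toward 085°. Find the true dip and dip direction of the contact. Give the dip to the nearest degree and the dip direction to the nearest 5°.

true dip 56°, dip direction 045°

Represent each trace as a vector plunging at its apparent dip toward its trend (east-north-up frame): v₁ = (-0.207, 0.771, -0.602), v₂ = (0.654, 0.057, -0.755).
Cross product v₁ × v₂ gives the pole to the plane: n ∝ (0.548, 0.549, 0.516).
Dip δ = arctan(|n_h|/n_z) = arctan(0.776/0.516) = 56.4°.
The horizontal component of n points toward azimuth atan2(n_x, n_y) = 45°, the dip direction.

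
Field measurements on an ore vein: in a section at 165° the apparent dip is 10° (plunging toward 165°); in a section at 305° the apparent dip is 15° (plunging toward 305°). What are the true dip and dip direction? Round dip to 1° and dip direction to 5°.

true dip 33°, dip direction 240°

Each apparent-dip line lies in the plane. As unit vectors (x east, y north, z up), v₁ plunges 10°→165° and v₂ plunges 15°→305°.
Cross product v₁ × v₂ gives the pole to the plane: n ∝ (-0.342, -0.203, 0.611).
True dip = arccos(n_z / |n|) = arccos(0.8379) = 33.1°.
The horizontal component of n points toward azimuth atan2(n_x, n_y) = 239°, the dip direction.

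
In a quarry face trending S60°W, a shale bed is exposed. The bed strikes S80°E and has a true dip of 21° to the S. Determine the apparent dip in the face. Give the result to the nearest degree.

The strike is S80°E and the section trends S60°W; the acute angle between them is β = 40°.
tan α = tan 21° × sin 40° = 0.3839 × 0.6428 = 0.2467
apparent dip = arctan 0.2467 = 13.86°

14°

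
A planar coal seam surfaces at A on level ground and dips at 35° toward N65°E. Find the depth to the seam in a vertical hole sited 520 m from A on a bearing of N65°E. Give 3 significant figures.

The hole is directly down-dip from the outcrop, so the down-dip offset is 520 m.
Depth = down-dip offset × tan(dip) = 520.00 × tan 35° = 520.00 × 0.7002
Depth = 364.11 m

364 m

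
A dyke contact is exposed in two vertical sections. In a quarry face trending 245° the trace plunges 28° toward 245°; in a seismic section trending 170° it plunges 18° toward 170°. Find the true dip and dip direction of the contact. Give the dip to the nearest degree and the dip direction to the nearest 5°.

Represent each trace as a vector plunging at its apparent dip toward its trend (east-north-up frame): v₁ = (-0.800, -0.373, -0.469), v₂ = (0.165, -0.937, -0.309).
The plane normal is n = v₁ × v₂ ∝ (-0.324, -0.325, 0.811).
True dip = arccos(n_z / |n|) = arccos(0.8703) = 29.5°.
Dip direction = atan2(-0.324, -0.325) = 225° (azimuth of n's horizontal projection).

true dip 30°, dip direction 225°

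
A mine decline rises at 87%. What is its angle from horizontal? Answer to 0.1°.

41.0°

tan θ = 87/100 = 0.8700
θ = arctan(0.8700) = 41.02°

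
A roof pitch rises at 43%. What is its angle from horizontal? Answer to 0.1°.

tan θ = 43/100 = 0.4300
θ = arctan(0.4300) = 23.27°

23.3°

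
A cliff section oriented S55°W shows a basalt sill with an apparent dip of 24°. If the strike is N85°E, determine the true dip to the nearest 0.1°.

41.7°

β = acute angle between strike N85°E and section S55°W = 30°.
tan(true dip) = tan 24° / sin 30° = 0.8905
δ = arctan(0.8905) = 41.68°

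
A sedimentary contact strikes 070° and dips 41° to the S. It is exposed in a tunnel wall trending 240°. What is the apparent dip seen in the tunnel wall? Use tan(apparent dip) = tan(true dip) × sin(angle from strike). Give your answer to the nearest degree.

9°

The strike is 070° and the section trends 240°; the acute angle between them is β = 10°.
tan(apparent dip) = tan 41° · sin 10° = 0.1510
apparent dip = arctan 0.1510 = 8.58°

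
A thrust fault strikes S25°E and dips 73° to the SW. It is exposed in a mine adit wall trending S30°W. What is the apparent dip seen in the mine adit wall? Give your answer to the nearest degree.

The section lies 55° from the strike.
tan α = tan 73° × sin 55° = 3.2709 × 0.8192 = 2.6793
α = arctan(2.6793) = 69.53°

70°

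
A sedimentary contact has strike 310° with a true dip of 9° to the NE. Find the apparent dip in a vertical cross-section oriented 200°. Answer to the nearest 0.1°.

The section lies 70° from the strike.
tan α = tan 9° × sin 70° = 0.1584 × 0.9397 = 0.1488
apparent dip = arctan 0.1488 = 8.47°

8.5°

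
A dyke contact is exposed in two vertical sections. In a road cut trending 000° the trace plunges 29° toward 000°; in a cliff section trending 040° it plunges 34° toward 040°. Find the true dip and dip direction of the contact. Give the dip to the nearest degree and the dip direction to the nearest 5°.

The two traces are lines in the plane: v₁ = (sin 0°·cos 29°, cos 0°·cos 29°, −sin 29°), v₂ = (sin 40°·cos 34°, cos 40°·cos 34°, −sin 34°).
n = v₁ × v₂ = (0.181, 0.258, 0.466) (taken with n_z > 0).
Dip δ = arctan(|n_h|/n_z) = arctan(0.316/0.466) = 34.1°.
Dip direction = azimuth of (n_x, n_y) = atan2(0.181, 0.258) = 35°.

true dip 34°, dip direction 035°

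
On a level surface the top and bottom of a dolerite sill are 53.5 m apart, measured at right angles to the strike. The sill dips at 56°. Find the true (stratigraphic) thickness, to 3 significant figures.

True thickness t = w · sin(dip) = 53.5 × sin 56°
t = 53.5 × 0.8290 = 44.354 m

44.4 m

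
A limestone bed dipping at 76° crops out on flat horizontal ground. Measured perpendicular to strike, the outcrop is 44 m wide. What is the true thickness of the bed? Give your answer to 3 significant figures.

True thickness t = w · sin(dip) = 44 × sin 76°
t = 44 × 0.9703 = 42.693 m

42.7 m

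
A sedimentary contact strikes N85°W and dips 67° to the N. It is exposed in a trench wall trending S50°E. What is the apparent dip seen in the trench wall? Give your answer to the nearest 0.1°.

Angle between strike (N85°W) and section (S50°E): β = 35°.
tan(apparent dip) = tan 67° · sin 35° = 1.3513
α = arctan(1.3513) = 53.50°

53.5°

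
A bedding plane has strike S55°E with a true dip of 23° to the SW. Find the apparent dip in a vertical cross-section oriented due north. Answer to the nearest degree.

The strike is S55°E and the section trends due north; the acute angle between them is β = 55°.
tan α = tan 23° × sin 55° = 0.4245 × 0.8192 = 0.3477
apparent dip = arctan 0.3477 = 19.17°

19°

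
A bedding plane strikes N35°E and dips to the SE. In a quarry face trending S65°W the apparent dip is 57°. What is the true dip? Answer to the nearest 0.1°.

The section is 30° from the strike.
tan(true dip) = tan 57° / sin 30° = 3.0797
true dip = arctan 3.0797 = 72.01°

72.0°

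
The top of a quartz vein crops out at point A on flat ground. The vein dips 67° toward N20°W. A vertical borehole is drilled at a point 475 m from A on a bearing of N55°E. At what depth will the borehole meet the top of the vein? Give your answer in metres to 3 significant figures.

290 m

The hole lies 75° from the dip direction, so the down-dip offset is 475 × cos 75° = 122.94 m.
Depth = down-dip offset × tan(dip) = 122.94 × tan 67° = 122.94 × 2.3559
Depth = 289.63 m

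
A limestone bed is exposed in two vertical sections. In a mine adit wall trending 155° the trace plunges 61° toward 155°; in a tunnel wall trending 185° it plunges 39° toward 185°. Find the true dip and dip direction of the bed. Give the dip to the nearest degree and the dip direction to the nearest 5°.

true dip 67°, dip direction 115°

The two traces are lines in the plane: v₁ = (sin 155°·cos 61°, cos 155°·cos 61°, −sin 61°), v₂ = (sin 185°·cos 39°, cos 185°·cos 39°, −sin 39°).
Cross product v₁ × v₂ gives the pole to the plane: n ∝ (0.401, -0.188, 0.188).
Dip δ = arctan(|n_h|/n_z) = arctan(0.443/0.188) = 66.9°.
Dip direction = azimuth of (n_x, n_y) = atan2(0.401, -0.188) = 115°.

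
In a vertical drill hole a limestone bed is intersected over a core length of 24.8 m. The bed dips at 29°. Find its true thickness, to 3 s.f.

21.7 m

True thickness t = h · cos(dip) = 24.8 × cos 29°
t = 24.8 × 0.8746 = 21.691 m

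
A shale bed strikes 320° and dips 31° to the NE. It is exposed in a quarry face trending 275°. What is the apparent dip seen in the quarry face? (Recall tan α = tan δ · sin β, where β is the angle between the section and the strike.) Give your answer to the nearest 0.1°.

23.0°

Angle between strike (320°) and section (275°): β = 45°.
tan(apparent dip) = tan 31° · sin 45° = 0.4249
α = arctan(0.4249) = 23.02°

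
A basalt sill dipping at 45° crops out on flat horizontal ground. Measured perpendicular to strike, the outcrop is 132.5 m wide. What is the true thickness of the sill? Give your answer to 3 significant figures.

True thickness t = w · sin(dip) = 132.5 × sin 45°
t = 132.5 × 0.7071 = 93.692 m

93.7 m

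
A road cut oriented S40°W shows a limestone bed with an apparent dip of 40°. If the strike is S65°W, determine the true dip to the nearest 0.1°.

63.3°

β = acute angle between strike S65°W and section S40°W = 25°.
tan δ = tan α / sin β = tan 40° / sin 25° = 0.8391 / 0.4226 = 1.9855
true dip = arctan 1.9855 = 63.27°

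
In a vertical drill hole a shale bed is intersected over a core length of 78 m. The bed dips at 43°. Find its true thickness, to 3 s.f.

57.0 m

True thickness t = h · cos(dip) = 78 × cos 43°
t = 78 × 0.7314 = 57.046 m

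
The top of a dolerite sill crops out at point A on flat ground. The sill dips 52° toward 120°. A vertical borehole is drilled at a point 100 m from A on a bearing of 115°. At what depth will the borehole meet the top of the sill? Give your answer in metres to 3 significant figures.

128 m

The hole lies 5° from the dip direction, so the down-dip offset is 100 × cos 5° = 99.62 m.
Depth = down-dip offset × tan(dip) = 99.62 × tan 52° = 99.62 × 1.2799
Depth = 127.51 m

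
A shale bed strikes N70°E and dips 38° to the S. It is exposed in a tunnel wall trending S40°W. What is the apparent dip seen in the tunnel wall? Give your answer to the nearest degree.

21°

The strike is N70°E and the section trends S40°W; the acute angle between them is β = 30°.
tan α = tan 38° × sin 30° = 0.7813 × 0.5000 = 0.3906
apparent dip = arctan 0.3906 = 21.34°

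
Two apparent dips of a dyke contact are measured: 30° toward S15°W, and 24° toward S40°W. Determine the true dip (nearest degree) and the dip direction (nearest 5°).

Each apparent-dip line lies in the plane. As unit vectors (x east, y north, z up), v₁ plunges 30°→S15°W and v₂ plunges 24°→S40°W.
n = v₁ × v₂ = (0.010, -0.202, 0.334) (taken with n_z > 0).
tan δ = √(n_x²+n_y²)/n_z = 0.203/0.334, so δ = 31.2°.
Dip direction = atan2(0.010, -0.202) = 177° (azimuth of n's horizontal projection).

true dip 31°, dip direction 175°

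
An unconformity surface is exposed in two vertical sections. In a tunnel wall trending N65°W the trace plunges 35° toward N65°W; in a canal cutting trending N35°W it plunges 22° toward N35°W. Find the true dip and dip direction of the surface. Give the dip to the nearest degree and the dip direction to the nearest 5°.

Each apparent-dip line lies in the plane. As unit vectors (x east, y north, z up), v₁ plunges 35°→N65°W and v₂ plunges 22°→N35°W.
The plane normal is n = v₁ × v₂ ∝ (-0.306, -0.027, 0.380).
Dip δ = arctan(|n_h|/n_z) = arctan(0.307/0.380) = 39.0°.
Dip direction = azimuth of (n_x, n_y) = atan2(-0.306, -0.027) = 265°.

true dip 39°, dip direction 265°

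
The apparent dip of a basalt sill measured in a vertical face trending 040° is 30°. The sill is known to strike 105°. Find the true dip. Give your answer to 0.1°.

32.5°

The section is 65° from the strike.
tan(true dip) = tan 30° / sin 65° = 0.6370
δ = arctan(0.6370) = 32.50°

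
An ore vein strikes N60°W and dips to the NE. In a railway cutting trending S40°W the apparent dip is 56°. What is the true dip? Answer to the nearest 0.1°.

β = acute angle between strike N60°W and section S40°W = 80°.
tan δ = tan α / sin β = tan 56° / sin 80° = 1.4826 / 0.9848 = 1.5054
true dip = arctan 1.5054 = 56.41°

56.4°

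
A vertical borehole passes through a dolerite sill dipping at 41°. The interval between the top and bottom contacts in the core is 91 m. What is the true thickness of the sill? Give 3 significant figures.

68.7 m

True thickness t = h · cos(dip) = 91 × cos 41°
t = 91 × 0.7547 = 68.679 m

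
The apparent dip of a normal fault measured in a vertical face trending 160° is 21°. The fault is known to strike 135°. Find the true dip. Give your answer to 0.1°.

42.2°

The section is 25° from the strike.
tan δ = tan α / sin β = tan 21° / sin 25° = 0.3839 / 0.4226 = 0.9083
true dip = arctan 0.9083 = 42.25°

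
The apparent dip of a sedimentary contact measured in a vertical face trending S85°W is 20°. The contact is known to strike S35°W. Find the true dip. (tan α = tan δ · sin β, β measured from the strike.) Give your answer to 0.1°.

25.4°

The section is 50° from the strike.
tan δ = tan α / sin β = tan 20° / sin 50° = 0.3640 / 0.7660 = 0.4751
δ = arctan(0.4751) = 25.41°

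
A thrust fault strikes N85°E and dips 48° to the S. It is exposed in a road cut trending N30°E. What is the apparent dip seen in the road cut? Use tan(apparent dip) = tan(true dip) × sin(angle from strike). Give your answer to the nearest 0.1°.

Angle between strike (N85°E) and section (N30°E): β = 55°.
tan(apparent dip) = tan 48° · sin 55° = 0.9098
α = arctan(0.9098) = 42.29°

42.3°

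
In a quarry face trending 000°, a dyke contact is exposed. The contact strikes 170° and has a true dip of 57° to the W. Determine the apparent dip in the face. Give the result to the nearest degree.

The section lies 10° from the strike.
tan α = tan 57° × sin 10° = 1.5399 × 0.1736 = 0.2674
apparent dip = arctan 0.2674 = 14.97°

15°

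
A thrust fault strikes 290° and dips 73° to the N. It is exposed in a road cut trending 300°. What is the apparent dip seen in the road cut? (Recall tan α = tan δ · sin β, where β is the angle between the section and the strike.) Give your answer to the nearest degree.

Angle between strike (290°) and section (300°): β = 10°.
tan(apparent dip) = tan 73° · sin 10° = 0.5680
α = arctan(0.5680) = 29.60°

30°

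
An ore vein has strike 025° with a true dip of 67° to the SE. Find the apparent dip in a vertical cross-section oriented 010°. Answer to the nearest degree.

31°

The section lies 15° from the strike.
tan α = tan 67° × sin 15° = 2.3559 × 0.2588 = 0.6097
α = arctan(0.6097) = 31.37°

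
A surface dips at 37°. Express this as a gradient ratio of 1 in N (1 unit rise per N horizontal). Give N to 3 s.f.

1 : N means tan θ = 1/N, so N = 1/tan 37° = 1/0.7536

1 in 1.33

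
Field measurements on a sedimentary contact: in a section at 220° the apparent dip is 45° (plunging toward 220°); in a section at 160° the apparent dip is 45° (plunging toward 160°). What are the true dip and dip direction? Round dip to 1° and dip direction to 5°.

true dip 49°, dip direction 190°

The two traces are lines in the plane: v₁ = (sin 220°·cos 45°, cos 220°·cos 45°, −sin 45°), v₂ = (sin 160°·cos 45°, cos 160°·cos 45°, −sin 45°).
n = v₁ × v₂ = (-0.087, -0.492, 0.433) (taken with n_z > 0).
Dip δ = arctan(|n_h|/n_z) = arctan(0.500/0.433) = 49.1°.
Dip direction = atan2(-0.087, -0.492) = 190° (azimuth of n's horizontal projection).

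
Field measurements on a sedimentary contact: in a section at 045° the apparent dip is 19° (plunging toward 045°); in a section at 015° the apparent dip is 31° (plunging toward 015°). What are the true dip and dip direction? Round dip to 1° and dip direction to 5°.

true dip 35°, dip direction 345°

Represent each trace as a vector plunging at its apparent dip toward its trend (east-north-up frame): v₁ = (0.669, 0.669, -0.326), v₂ = (0.222, 0.828, -0.515).
The plane normal is n = v₁ × v₂ ∝ (-0.075, 0.272, 0.405).
True dip = arccos(n_z / |n|) = arccos(0.8206) = 34.9°.
Dip direction = azimuth of (n_x, n_y) = atan2(-0.075, 0.272) = 345°.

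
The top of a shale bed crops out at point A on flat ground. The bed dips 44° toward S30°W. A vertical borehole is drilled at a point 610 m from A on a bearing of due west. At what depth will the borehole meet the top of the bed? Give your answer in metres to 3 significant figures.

295 m

The hole lies 60° from the dip direction, so the down-dip offset is 610 × cos 60° = 305.00 m.
Depth = down-dip offset × tan(dip) = 305.00 × tan 44° = 305.00 × 0.9657
Depth = 294.54 m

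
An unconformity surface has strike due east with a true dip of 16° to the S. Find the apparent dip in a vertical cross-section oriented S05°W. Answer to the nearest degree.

The section lies 85° from the strike.
tan α = tan 16° × sin 85° = 0.2867 × 0.9962 = 0.2857
apparent dip = arctan 0.2857 = 15.94°

16°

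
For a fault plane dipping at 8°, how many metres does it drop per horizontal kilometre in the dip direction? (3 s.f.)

drop per km = 1000 × tan 8° = 1000 × 0.1405

141 m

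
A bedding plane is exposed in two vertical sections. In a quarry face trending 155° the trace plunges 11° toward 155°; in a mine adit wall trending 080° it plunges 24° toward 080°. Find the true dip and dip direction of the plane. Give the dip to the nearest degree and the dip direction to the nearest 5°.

The two traces are lines in the plane: v₁ = (sin 155°·cos 11°, cos 155°·cos 11°, −sin 11°), v₂ = (sin 80°·cos 24°, cos 80°·cos 24°, −sin 24°).
Cross product v₁ × v₂ gives the pole to the plane: n ∝ (0.392, -0.003, 0.866).
tan δ = √(n_x²+n_y²)/n_z = 0.392/0.866, so δ = 24.4°.
The horizontal component of n points toward azimuth atan2(n_x, n_y) = 90°, the dip direction.

true dip 24°, dip direction 090°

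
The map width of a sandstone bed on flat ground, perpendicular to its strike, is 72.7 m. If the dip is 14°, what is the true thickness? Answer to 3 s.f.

True thickness t = w · sin(dip) = 72.7 × sin 14°
t = 72.7 × 0.2419 = 17.588 m

17.6 m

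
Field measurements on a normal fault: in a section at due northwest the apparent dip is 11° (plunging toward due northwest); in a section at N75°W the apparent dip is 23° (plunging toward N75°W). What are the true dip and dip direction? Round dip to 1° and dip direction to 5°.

Represent each trace as a vector plunging at its apparent dip toward its trend (east-north-up frame): v₁ = (-0.694, 0.694, -0.191), v₂ = (-0.889, 0.238, -0.391).
Cross product v₁ × v₂ gives the pole to the plane: n ∝ (-0.226, -0.102, 0.452).
tan δ = √(n_x²+n_y²)/n_z = 0.248/0.452, so δ = 28.7°.
Dip direction = azimuth of (n_x, n_y) = atan2(-0.226, -0.102) = 246°.

true dip 29°, dip direction 245°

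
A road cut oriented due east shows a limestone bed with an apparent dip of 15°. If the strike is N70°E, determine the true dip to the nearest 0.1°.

38.1°

β = acute angle between strike N70°E and section due east = 20°.
tan δ = tan α / sin β = tan 15° / sin 20° = 0.2679 / 0.3420 = 0.7834
δ = arctan(0.7834) = 38.08°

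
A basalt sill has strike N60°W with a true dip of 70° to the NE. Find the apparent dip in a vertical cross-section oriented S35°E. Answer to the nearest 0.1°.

Angle between strike (N60°W) and section (S35°E): β = 25°.
tan α = tan 70° × sin 25° = 2.7475 × 0.4226 = 1.1611
apparent dip = arctan 1.1611 = 49.26°

49.3°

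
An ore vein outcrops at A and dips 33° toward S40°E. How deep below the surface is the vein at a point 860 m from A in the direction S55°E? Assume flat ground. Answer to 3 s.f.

The hole lies 15° from the dip direction, so the down-dip offset is 860 × cos 15° = 830.70 m.
Depth = down-dip offset × tan(dip) = 830.70 × tan 33° = 830.70 × 0.6494
Depth = 539.46 m

539 m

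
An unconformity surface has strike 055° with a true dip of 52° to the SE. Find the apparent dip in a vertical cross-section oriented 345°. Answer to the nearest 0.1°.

50.3°

The strike is 055° and the section trends 345°; the acute angle between them is β = 70°.
tan α = tan 52° × sin 70° = 1.2799 × 0.9397 = 1.2028
α = arctan(1.2028) = 50.26°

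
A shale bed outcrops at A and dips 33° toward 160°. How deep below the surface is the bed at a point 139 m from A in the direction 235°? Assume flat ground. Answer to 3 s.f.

23.4 m

The hole lies 75° from the dip direction, so the down-dip offset is 139 × cos 75° = 35.98 m.
Depth = down-dip offset × tan(dip) = 35.98 × tan 33° = 35.98 × 0.6494
Depth = 23.36 m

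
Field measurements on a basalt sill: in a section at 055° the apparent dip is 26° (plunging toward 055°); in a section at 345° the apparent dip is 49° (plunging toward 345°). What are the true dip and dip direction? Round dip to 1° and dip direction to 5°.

The two traces are lines in the plane: v₁ = (sin 55°·cos 26°, cos 55°·cos 26°, −sin 26°), v₂ = (sin 345°·cos 49°, cos 345°·cos 49°, −sin 49°).
n = v₁ × v₂ = (-0.111, 0.630, 0.554) (taken with n_z > 0).
True dip = arccos(n_z / |n|) = arccos(0.6546) = 49.1°.
Dip direction = azimuth of (n_x, n_y) = atan2(-0.111, 0.630) = 350°.

true dip 49°, dip direction 350°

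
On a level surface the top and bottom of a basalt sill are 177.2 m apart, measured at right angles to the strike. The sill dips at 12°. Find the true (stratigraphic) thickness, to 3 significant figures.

True thickness t = w · sin(dip) = 177.2 × sin 12°
t = 177.2 × 0.2079 = 36.842 m

36.8 m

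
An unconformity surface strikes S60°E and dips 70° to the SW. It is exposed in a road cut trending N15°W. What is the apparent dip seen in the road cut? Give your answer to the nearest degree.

The section lies 45° from the strike.
tan(apparent dip) = tan 70° · sin 45° = 1.9428
α = arctan(1.9428) = 62.76°

63°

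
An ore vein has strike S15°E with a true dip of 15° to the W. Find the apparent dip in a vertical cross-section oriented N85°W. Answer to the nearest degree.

14°

The strike is S15°E and the section trends N85°W; the acute angle between them is β = 70°.
tan α = tan 15° × sin 70° = 0.2679 × 0.9397 = 0.2518
α = arctan(0.2518) = 14.13°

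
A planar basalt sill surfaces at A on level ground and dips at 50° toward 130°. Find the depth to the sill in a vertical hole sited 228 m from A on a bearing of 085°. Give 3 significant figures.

192 m

The hole lies 45° from the dip direction, so the down-dip offset is 228 × cos 45° = 161.22 m.
Depth = down-dip offset × tan(dip) = 161.22 × tan 50° = 161.22 × 1.1918
Depth = 192.13 m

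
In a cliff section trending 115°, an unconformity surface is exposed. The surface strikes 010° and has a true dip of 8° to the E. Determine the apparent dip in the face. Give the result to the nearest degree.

Angle between strike (010°) and section (115°): β = 75°.
tan α = tan 8° × sin 75° = 0.1405 × 0.9659 = 0.1358
apparent dip = arctan 0.1358 = 7.73°

8°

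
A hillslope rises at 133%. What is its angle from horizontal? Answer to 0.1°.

tan θ = 133/100 = 1.3300
θ = arctan(1.3300) = 53.06°

53.1°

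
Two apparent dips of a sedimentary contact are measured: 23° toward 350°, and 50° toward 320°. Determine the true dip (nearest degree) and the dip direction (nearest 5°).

true dip 60°, dip direction 275°

Represent each trace as a vector plunging at its apparent dip toward its trend (east-north-up frame): v₁ = (-0.160, 0.907, -0.391), v₂ = (-0.413, 0.492, -0.766).
n = v₁ × v₂ = (-0.502, 0.039, 0.296) (taken with n_z > 0).
True dip = arccos(n_z / |n|) = arccos(0.5066) = 59.6°.
The horizontal component of n points toward azimuth atan2(n_x, n_y) = 274°, the dip direction.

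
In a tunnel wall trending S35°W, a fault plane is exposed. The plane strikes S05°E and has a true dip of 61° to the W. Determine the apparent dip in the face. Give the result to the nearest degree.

Angle between strike (S05°E) and section (S35°W): β = 40°.
tan α = tan 61° × sin 40° = 1.8040 × 0.6428 = 1.1596
α = arctan(1.1596) = 49.23°

49°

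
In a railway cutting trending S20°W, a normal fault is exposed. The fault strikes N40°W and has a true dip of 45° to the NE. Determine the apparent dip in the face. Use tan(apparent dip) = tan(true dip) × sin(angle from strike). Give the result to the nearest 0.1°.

40.9°

The section lies 60° from the strike.
tan α = tan 45° × sin 60° = 1.0000 × 0.8660 = 0.8660
α = arctan(0.8660) = 40.89°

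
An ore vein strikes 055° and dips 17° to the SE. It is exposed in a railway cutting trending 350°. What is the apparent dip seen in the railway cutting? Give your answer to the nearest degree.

15°

Angle between strike (055°) and section (350°): β = 65°.
tan α = tan 17° × sin 65° = 0.3057 × 0.9063 = 0.2771
apparent dip = arctan 0.2771 = 15.49°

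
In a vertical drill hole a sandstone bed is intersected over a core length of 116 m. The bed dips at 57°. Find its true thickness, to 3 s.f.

63.2 m

True thickness t = h · cos(dip) = 116 × cos 57°
t = 116 × 0.5446 = 63.178 m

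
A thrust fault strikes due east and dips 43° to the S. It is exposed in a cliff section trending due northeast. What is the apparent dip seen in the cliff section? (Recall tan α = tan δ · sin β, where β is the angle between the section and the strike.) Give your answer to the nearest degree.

The section lies 45° from the strike.
tan(apparent dip) = tan 43° · sin 45° = 0.6594
apparent dip = arctan 0.6594 = 33.40°

33°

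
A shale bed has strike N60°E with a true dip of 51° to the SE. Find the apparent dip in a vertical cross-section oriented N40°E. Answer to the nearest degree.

23°

Angle between strike (N60°E) and section (N40°E): β = 20°.
tan(apparent dip) = tan 51° · sin 20° = 0.4224
α = arctan(0.4224) = 22.90°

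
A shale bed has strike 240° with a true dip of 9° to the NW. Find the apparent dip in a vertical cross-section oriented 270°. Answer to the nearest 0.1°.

4.5°

Angle between strike (240°) and section (270°): β = 30°.
tan(apparent dip) = tan 9° · sin 30° = 0.0792
apparent dip = arctan 0.0792 = 4.53°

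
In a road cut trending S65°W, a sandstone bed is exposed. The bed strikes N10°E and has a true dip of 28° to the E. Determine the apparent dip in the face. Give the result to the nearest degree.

24°

The strike is N10°E and the section trends S65°W; the acute angle between them is β = 55°.
tan α = tan 28° × sin 55° = 0.5317 × 0.8192 = 0.4356
apparent dip = arctan 0.4356 = 23.54°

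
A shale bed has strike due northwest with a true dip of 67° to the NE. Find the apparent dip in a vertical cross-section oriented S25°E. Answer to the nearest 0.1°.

38.9°

Angle between strike (due northwest) and section (S25°E): β = 20°.
tan α = tan 67° × sin 20° = 2.3559 × 0.3420 = 0.8057
apparent dip = arctan 0.8057 = 38.86°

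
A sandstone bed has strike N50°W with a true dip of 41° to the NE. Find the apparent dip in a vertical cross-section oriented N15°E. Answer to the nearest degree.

38°

Angle between strike (N50°W) and section (N15°E): β = 65°.
tan(apparent dip) = tan 41° · sin 65° = 0.7878
apparent dip = arctan 0.7878 = 38.23°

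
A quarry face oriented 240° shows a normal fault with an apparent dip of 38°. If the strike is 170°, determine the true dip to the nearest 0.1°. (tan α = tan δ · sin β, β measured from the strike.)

The section is 70° from the strike.
tan δ = tan α / sin β = tan 38° / sin 70° = 0.7813 / 0.9397 = 0.8314
δ = arctan(0.8314) = 39.74°

39.7°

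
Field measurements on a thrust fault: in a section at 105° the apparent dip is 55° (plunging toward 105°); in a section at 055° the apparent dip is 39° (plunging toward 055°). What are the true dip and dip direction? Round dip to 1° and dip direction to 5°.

true dip 55°, dip direction 110°

Represent each trace as a vector plunging at its apparent dip toward its trend (east-north-up frame): v₁ = (0.554, -0.148, -0.819), v₂ = (0.637, 0.446, -0.629).
n = v₁ × v₂ = (0.459, -0.173, 0.341) (taken with n_z > 0).
Dip δ = arctan(|n_h|/n_z) = arctan(0.490/0.341) = 55.1°.
The horizontal component of n points toward azimuth atan2(n_x, n_y) = 111°, the dip direction.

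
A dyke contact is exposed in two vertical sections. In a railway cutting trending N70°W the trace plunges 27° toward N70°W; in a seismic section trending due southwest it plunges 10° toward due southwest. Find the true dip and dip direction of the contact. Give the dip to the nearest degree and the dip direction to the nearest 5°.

Each apparent-dip line lies in the plane. As unit vectors (x east, y north, z up), v₁ plunges 27°→N70°W and v₂ plunges 10°→due southwest.
n = v₁ × v₂ = (-0.369, 0.171, 0.795) (taken with n_z > 0).
Dip δ = arctan(|n_h|/n_z) = arctan(0.407/0.795) = 27.1°.
Dip direction = azimuth of (n_x, n_y) = atan2(-0.369, 0.171) = 295°.

true dip 27°, dip direction 295°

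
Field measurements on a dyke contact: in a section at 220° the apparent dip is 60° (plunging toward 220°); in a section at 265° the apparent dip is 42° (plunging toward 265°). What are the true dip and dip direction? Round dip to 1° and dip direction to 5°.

true dip 61°, dip direction 205°

Each apparent-dip line lies in the plane. As unit vectors (x east, y north, z up), v₁ plunges 60°→220° and v₂ plunges 42°→265°.
n = v₁ × v₂ = (-0.200, -0.426, 0.263) (taken with n_z > 0).
tan δ = √(n_x²+n_y²)/n_z = 0.471/0.263, so δ = 60.8°.
Dip direction = azimuth of (n_x, n_y) = atan2(-0.200, -0.426) = 205°.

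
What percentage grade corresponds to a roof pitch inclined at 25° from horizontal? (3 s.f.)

46.6%

grade % = 100 × tan 25° = 100 × 0.4663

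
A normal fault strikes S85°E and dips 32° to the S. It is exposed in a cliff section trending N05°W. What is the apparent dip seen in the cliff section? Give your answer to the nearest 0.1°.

31.6°

Angle between strike (S85°E) and section (N05°W): β = 80°.
tan(apparent dip) = tan 32° · sin 80° = 0.6154
apparent dip = arctan 0.6154 = 31.61°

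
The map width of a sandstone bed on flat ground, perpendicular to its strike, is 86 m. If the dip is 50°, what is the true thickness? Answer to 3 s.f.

True thickness t = w · sin(dip) = 86 × sin 50°
t = 86 × 0.7660 = 65.880 m

65.9 m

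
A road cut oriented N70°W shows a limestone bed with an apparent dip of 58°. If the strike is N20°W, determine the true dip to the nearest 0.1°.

The section is 50° from the strike.
tan(true dip) = tan 58° / sin 50° = 2.0891
δ = arctan(2.0891) = 64.42°

64.4°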